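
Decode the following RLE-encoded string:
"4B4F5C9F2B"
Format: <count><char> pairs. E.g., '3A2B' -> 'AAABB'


Expanding each <count><char> pair:
  4B -> 'BBBB'
  4F -> 'FFFF'
  5C -> 'CCCCC'
  9F -> 'FFFFFFFFF'
  2B -> 'BB'

Decoded = BBBBFFFFCCCCCFFFFFFFFFBB


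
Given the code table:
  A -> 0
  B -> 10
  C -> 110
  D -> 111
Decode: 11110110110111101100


Decoding:
111 -> D
10 -> B
110 -> C
110 -> C
111 -> D
10 -> B
110 -> C
0 -> A


Result: DBCCDBCA


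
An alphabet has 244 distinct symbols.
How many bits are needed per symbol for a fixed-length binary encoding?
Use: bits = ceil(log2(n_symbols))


log2(244) = 7.9307
Bracket: 2^7 = 128 < 244 <= 2^8 = 256
So ceil(log2(244)) = 8

bits = ceil(log2(244)) = ceil(7.9307) = 8 bits


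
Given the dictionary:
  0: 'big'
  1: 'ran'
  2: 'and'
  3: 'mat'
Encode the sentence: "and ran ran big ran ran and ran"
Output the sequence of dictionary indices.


Look up each word in the dictionary:
  'and' -> 2
  'ran' -> 1
  'ran' -> 1
  'big' -> 0
  'ran' -> 1
  'ran' -> 1
  'and' -> 2
  'ran' -> 1

Encoded: [2, 1, 1, 0, 1, 1, 2, 1]


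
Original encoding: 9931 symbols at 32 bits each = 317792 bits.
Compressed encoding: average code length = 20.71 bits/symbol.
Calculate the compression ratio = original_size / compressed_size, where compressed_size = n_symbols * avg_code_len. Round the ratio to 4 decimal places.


original_size = n_symbols * orig_bits = 9931 * 32 = 317792 bits
compressed_size = n_symbols * avg_code_len = 9931 * 20.71 = 205671.01 bits
ratio = original_size / compressed_size = 317792 / 205671.01 = 1.5451

Compression ratio = 1.5451


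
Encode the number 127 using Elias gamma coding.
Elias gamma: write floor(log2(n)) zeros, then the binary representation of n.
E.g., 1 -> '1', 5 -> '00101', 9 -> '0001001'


num_bits = floor(log2(127)) + 1 = 7
leading_zeros = num_bits - 1 = 6
binary(127) = 1111111

Elias gamma(127) = '000000' + '1111111' = 0000001111111 (13 bits)


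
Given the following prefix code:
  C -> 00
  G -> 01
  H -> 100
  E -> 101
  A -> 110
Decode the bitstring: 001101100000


Decoding step by step:
Bits 00 -> C
Bits 110 -> A
Bits 110 -> A
Bits 00 -> C
Bits 00 -> C


Decoded message: CAACC


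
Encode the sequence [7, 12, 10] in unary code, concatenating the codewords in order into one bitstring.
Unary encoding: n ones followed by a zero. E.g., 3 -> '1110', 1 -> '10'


Encode each number as n ones followed by a terminating 0:
  7 -> 11111110 (8 bits)
  12 -> 1111111111110 (13 bits)
  10 -> 11111111110 (11 bits)
Total length = 8 + 13 + 11 = 32 bits.

Unary([7, 12, 10]) = 11111110111111111111011111111110 (32 bits)


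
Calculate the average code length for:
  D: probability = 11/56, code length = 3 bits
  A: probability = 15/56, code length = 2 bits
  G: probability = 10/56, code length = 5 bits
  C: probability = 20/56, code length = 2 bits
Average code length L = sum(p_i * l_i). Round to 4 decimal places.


Weighted contributions p_i * l_i:
  D: (11/56) * 3 = 33/56
  A: (15/56) * 2 = 30/56
  G: (10/56) * 5 = 50/56
  C: (20/56) * 2 = 40/56
Sum = (33 + 30 + 50 + 40)/56 = 153/56

L = 153/56 = 2.7321 bits/symbol


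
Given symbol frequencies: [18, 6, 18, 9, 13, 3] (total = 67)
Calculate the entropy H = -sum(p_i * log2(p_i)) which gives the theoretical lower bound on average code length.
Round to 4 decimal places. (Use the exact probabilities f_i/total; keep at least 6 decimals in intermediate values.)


Per-symbol terms -p_i * log2(p_i) with p_i = f_i/67:
  p = 18/67 = 0.268657: log2(p) = -1.896164, -p*log2(p) = 0.509417
  p = 6/67 = 0.089552: log2(p) = -3.481127, -p*log2(p) = 0.311743
  p = 18/67 = 0.268657: log2(p) = -1.896164, -p*log2(p) = 0.509417
  p = 9/67 = 0.134328: log2(p) = -2.896164, -p*log2(p) = 0.389037
  p = 13/67 = 0.194030: log2(p) = -2.365649, -p*log2(p) = 0.459007
  p = 3/67 = 0.044776: log2(p) = -4.481127, -p*log2(p) = 0.200647
H = 0.509417 + 0.311743 + 0.509417 + 0.389037 + 0.459007 + 0.200647 = 2.379268

H = 2.3793 bits/symbol


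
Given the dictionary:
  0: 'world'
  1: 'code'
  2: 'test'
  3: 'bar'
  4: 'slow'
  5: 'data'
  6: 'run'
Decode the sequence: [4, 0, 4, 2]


Look up each index in the dictionary:
  4 -> 'slow'
  0 -> 'world'
  4 -> 'slow'
  2 -> 'test'

Decoded: "slow world slow test"


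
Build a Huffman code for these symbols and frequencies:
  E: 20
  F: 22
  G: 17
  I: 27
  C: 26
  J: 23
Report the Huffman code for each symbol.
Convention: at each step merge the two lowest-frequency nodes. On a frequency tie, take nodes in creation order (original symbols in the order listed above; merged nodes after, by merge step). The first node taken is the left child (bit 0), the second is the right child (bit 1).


Huffman tree construction:
Step 1: Merge G(17) + E(20) = 37
Step 2: Merge F(22) + J(23) = 45
Step 3: Merge C(26) + I(27) = 53
Step 4: Merge (G+E)(37) + (F+J)(45) = 82
Step 5: Merge (C+I)(53) + ((G+E)+(F+J))(82) = 135
Read each symbol's code off the tree from the root (left child = 0, right child = 1).

Codes:
  E: 101 (length 3)
  F: 110 (length 3)
  G: 100 (length 3)
  I: 01 (length 2)
  C: 00 (length 2)
  J: 111 (length 3)
Average code length: 352/135 = 2.6074 bits/symbol


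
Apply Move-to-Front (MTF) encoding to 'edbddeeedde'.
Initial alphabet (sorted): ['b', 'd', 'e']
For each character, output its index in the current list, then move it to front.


MTF encoding:
'e': index 2 in ['b', 'd', 'e'] -> ['e', 'b', 'd']
'd': index 2 in ['e', 'b', 'd'] -> ['d', 'e', 'b']
'b': index 2 in ['d', 'e', 'b'] -> ['b', 'd', 'e']
'd': index 1 in ['b', 'd', 'e'] -> ['d', 'b', 'e']
'd': index 0 in ['d', 'b', 'e'] -> ['d', 'b', 'e']
'e': index 2 in ['d', 'b', 'e'] -> ['e', 'd', 'b']
'e': index 0 in ['e', 'd', 'b'] -> ['e', 'd', 'b']
'e': index 0 in ['e', 'd', 'b'] -> ['e', 'd', 'b']
'd': index 1 in ['e', 'd', 'b'] -> ['d', 'e', 'b']
'd': index 0 in ['d', 'e', 'b'] -> ['d', 'e', 'b']
'e': index 1 in ['d', 'e', 'b'] -> ['e', 'd', 'b']


Output: [2, 2, 2, 1, 0, 2, 0, 0, 1, 0, 1]


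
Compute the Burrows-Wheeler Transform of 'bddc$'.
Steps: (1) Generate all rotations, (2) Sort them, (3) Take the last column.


Rotations (sorted):
  0: $bddc -> last char: c
  1: bddc$ -> last char: $
  2: c$bdd -> last char: d
  3: dc$bd -> last char: d
  4: ddc$b -> last char: b


BWT = c$ddb


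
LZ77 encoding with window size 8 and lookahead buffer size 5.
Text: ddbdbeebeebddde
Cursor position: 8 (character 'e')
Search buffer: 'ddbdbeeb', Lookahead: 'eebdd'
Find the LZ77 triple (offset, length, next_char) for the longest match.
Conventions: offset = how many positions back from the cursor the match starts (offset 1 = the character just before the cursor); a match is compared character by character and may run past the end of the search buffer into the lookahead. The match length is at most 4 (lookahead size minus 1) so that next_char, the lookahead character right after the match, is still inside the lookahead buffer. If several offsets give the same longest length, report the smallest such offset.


Try each offset into the search buffer:
  offset=1 (pos 7, char 'b'): match length 0
  offset=2 (pos 6, char 'e'): match length 1
  offset=3 (pos 5, char 'e'): match length 3
  offset=4 (pos 4, char 'b'): match length 0
  offset=5 (pos 3, char 'd'): match length 0
  offset=6 (pos 2, char 'b'): match length 0
  offset=7 (pos 1, char 'd'): match length 0
  offset=8 (pos 0, char 'd'): match length 0
Longest match has length 3 at offset 3.
next_char = character at position 8 + 3 = 11 -> 'd'

Best match: offset=3, length=3 (matching 'eeb' starting at position 5)
LZ77 triple: (3, 3, 'd')


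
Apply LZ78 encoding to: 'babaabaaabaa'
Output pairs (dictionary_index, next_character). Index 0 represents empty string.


LZ78 encoding steps:
Dictionary: {0: ''}
Step 1: w='' (idx 0), next='b' -> output (0, 'b'), add 'b' as idx 1
Step 2: w='' (idx 0), next='a' -> output (0, 'a'), add 'a' as idx 2
Step 3: w='b' (idx 1), next='a' -> output (1, 'a'), add 'ba' as idx 3
Step 4: w='a' (idx 2), next='b' -> output (2, 'b'), add 'ab' as idx 4
Step 5: w='a' (idx 2), next='a' -> output (2, 'a'), add 'aa' as idx 5
Step 6: w='ab' (idx 4), next='a' -> output (4, 'a'), add 'aba' as idx 6
Step 7: w='a' (idx 2), end of input -> output (2, '')


Encoded: [(0, 'b'), (0, 'a'), (1, 'a'), (2, 'b'), (2, 'a'), (4, 'a'), (2, '')]


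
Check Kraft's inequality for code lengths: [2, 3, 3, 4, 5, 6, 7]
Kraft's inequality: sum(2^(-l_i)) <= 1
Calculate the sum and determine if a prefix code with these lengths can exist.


Sum = 2^(-2) + 2^(-3) + 2^(-3) + 2^(-4) + 2^(-5) + 2^(-6) + 2^(-7)
    = 0.25 + 0.125 + 0.125 + 0.0625 + 0.03125 + 0.015625 + 0.0078125
    = 79/128 = 0.6171875
Since 0.6171875 <= 1, Kraft's inequality IS satisfied.
A prefix code with these lengths CAN exist.

Kraft sum = 0.6171875. Satisfied.


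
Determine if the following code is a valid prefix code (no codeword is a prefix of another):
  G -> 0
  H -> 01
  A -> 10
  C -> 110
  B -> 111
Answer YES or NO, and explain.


Checking each pair (does one codeword prefix another?):
  G='0' vs H='01': prefix -- VIOLATION

NO -- this is NOT a valid prefix code. G (0) is a prefix of H (01).


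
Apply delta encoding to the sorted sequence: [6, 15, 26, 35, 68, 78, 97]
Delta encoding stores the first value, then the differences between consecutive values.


First value: 6
Deltas:
  15 - 6 = 9
  26 - 15 = 11
  35 - 26 = 9
  68 - 35 = 33
  78 - 68 = 10
  97 - 78 = 19


Delta encoded: [6, 9, 11, 9, 33, 10, 19]


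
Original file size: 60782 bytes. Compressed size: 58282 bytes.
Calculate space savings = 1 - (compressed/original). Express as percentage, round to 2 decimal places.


ratio = compressed/original = 58282/60782 = 0.958869
savings = 1 - ratio = 1 - 0.958869 = 0.041131
as a percentage: 0.041131 * 100 = 4.11%

Space savings = 1 - 58282/60782 = 4.11%


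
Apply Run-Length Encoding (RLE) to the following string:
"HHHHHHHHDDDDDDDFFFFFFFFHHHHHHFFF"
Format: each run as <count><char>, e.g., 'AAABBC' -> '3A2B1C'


Scanning runs left to right:
  i=0: run of 'H' x 8 -> '8H'
  i=8: run of 'D' x 7 -> '7D'
  i=15: run of 'F' x 8 -> '8F'
  i=23: run of 'H' x 6 -> '6H'
  i=29: run of 'F' x 3 -> '3F'

RLE = 8H7D8F6H3F


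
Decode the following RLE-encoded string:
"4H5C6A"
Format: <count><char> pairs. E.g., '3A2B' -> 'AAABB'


Expanding each <count><char> pair:
  4H -> 'HHHH'
  5C -> 'CCCCC'
  6A -> 'AAAAAA'

Decoded = HHHHCCCCCAAAAAA


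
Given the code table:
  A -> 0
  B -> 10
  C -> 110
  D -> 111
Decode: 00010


Decoding:
0 -> A
0 -> A
0 -> A
10 -> B


Result: AAAB


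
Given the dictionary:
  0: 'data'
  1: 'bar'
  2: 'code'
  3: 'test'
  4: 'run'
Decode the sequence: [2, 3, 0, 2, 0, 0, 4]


Look up each index in the dictionary:
  2 -> 'code'
  3 -> 'test'
  0 -> 'data'
  2 -> 'code'
  0 -> 'data'
  0 -> 'data'
  4 -> 'run'

Decoded: "code test data code data data run"


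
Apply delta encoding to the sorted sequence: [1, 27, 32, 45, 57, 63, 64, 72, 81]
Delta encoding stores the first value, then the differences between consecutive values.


First value: 1
Deltas:
  27 - 1 = 26
  32 - 27 = 5
  45 - 32 = 13
  57 - 45 = 12
  63 - 57 = 6
  64 - 63 = 1
  72 - 64 = 8
  81 - 72 = 9


Delta encoded: [1, 26, 5, 13, 12, 6, 1, 8, 9]


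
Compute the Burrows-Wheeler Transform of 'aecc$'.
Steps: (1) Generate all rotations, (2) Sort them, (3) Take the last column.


Rotations (sorted):
  0: $aecc -> last char: c
  1: aecc$ -> last char: $
  2: c$aec -> last char: c
  3: cc$ae -> last char: e
  4: ecc$a -> last char: a


BWT = c$cea


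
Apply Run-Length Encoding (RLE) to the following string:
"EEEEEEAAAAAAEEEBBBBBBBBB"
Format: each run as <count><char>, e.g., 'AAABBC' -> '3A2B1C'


Scanning runs left to right:
  i=0: run of 'E' x 6 -> '6E'
  i=6: run of 'A' x 6 -> '6A'
  i=12: run of 'E' x 3 -> '3E'
  i=15: run of 'B' x 9 -> '9B'

RLE = 6E6A3E9B


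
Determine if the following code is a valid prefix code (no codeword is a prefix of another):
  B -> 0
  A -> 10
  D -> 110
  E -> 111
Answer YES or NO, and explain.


Checking each pair (does one codeword prefix another?):
  B='0' vs A='10': no prefix
  B='0' vs D='110': no prefix
  B='0' vs E='111': no prefix
  A='10' vs B='0': no prefix
  A='10' vs D='110': no prefix
  A='10' vs E='111': no prefix
  D='110' vs B='0': no prefix
  D='110' vs A='10': no prefix
  D='110' vs E='111': no prefix
  E='111' vs B='0': no prefix
  E='111' vs A='10': no prefix
  E='111' vs D='110': no prefix
No violation found over all pairs.

YES -- this is a valid prefix code. No codeword is a prefix of any other codeword.


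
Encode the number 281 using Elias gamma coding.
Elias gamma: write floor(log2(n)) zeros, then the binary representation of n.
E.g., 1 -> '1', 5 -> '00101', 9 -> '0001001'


num_bits = floor(log2(281)) + 1 = 9
leading_zeros = num_bits - 1 = 8
binary(281) = 100011001

Elias gamma(281) = '00000000' + '100011001' = 00000000100011001 (17 bits)


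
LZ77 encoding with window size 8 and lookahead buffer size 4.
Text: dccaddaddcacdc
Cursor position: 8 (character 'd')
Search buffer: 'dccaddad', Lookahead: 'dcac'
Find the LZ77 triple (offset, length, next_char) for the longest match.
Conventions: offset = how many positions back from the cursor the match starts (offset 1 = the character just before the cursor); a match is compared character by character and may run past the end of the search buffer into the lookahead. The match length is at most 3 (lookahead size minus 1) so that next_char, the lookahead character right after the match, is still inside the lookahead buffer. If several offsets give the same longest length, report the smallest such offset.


Try each offset into the search buffer:
  offset=1 (pos 7, char 'd'): match length 1
  offset=2 (pos 6, char 'a'): match length 0
  offset=3 (pos 5, char 'd'): match length 1
  offset=4 (pos 4, char 'd'): match length 1
  offset=5 (pos 3, char 'a'): match length 0
  offset=6 (pos 2, char 'c'): match length 0
  offset=7 (pos 1, char 'c'): match length 0
  offset=8 (pos 0, char 'd'): match length 2
Longest match has length 2 at offset 8.
next_char = character at position 8 + 2 = 10 -> 'a'

Best match: offset=8, length=2 (matching 'dc' starting at position 0)
LZ77 triple: (8, 2, 'a')


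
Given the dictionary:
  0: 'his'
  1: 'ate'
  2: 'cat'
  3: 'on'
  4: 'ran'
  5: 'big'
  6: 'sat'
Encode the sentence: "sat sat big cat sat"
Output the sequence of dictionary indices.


Look up each word in the dictionary:
  'sat' -> 6
  'sat' -> 6
  'big' -> 5
  'cat' -> 2
  'sat' -> 6

Encoded: [6, 6, 5, 2, 6]


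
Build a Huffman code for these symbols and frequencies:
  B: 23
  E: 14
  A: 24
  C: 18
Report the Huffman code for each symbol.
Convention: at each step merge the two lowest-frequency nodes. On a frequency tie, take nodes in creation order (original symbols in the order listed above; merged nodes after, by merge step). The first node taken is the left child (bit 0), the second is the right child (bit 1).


Huffman tree construction:
Step 1: Merge E(14) + C(18) = 32
Step 2: Merge B(23) + A(24) = 47
Step 3: Merge (E+C)(32) + (B+A)(47) = 79
Read each symbol's code off the tree from the root (left child = 0, right child = 1).

Codes:
  B: 10 (length 2)
  E: 00 (length 2)
  A: 11 (length 2)
  C: 01 (length 2)
Average code length: 158/79 = 2.0000 bits/symbol


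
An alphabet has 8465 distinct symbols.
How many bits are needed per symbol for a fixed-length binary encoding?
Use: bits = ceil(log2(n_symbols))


log2(8465) = 13.0473
Bracket: 2^13 = 8192 < 8465 <= 2^14 = 16384
So ceil(log2(8465)) = 14

bits = ceil(log2(8465)) = ceil(13.0473) = 14 bits


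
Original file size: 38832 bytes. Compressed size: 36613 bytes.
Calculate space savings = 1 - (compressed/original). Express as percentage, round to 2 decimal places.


ratio = compressed/original = 36613/38832 = 0.942856
savings = 1 - ratio = 1 - 0.942856 = 0.057144
as a percentage: 0.057144 * 100 = 5.71%

Space savings = 1 - 36613/38832 = 5.71%


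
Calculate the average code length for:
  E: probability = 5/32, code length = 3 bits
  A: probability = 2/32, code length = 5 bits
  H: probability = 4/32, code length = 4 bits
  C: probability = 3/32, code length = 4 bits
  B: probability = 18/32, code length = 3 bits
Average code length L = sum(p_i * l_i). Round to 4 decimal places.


Weighted contributions p_i * l_i:
  E: (5/32) * 3 = 15/32
  A: (2/32) * 5 = 10/32
  H: (4/32) * 4 = 16/32
  C: (3/32) * 4 = 12/32
  B: (18/32) * 3 = 54/32
Sum = (15 + 10 + 16 + 12 + 54)/32 = 107/32

L = 107/32 = 3.3438 bits/symbol


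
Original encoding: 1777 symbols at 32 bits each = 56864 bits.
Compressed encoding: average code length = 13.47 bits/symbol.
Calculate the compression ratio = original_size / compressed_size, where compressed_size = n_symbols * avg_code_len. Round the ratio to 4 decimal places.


original_size = n_symbols * orig_bits = 1777 * 32 = 56864 bits
compressed_size = n_symbols * avg_code_len = 1777 * 13.47 = 23936.19 bits
ratio = original_size / compressed_size = 56864 / 23936.19 = 2.3756

Compression ratio = 2.3756


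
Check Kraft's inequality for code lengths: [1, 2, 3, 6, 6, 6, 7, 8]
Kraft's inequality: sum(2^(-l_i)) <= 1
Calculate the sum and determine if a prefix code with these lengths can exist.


Sum = 2^(-1) + 2^(-2) + 2^(-3) + 2^(-6) + 2^(-6) + 2^(-6) + 2^(-7) + 2^(-8)
    = 0.5 + 0.25 + 0.125 + 0.015625 + 0.015625 + 0.015625 + 0.0078125 + 0.00390625
    = 239/256 = 0.93359375
Since 0.93359375 <= 1, Kraft's inequality IS satisfied.
A prefix code with these lengths CAN exist.

Kraft sum = 0.93359375. Satisfied.


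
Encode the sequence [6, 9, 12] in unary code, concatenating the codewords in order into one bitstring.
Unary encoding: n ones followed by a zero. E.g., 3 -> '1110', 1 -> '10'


Encode each number as n ones followed by a terminating 0:
  6 -> 1111110 (7 bits)
  9 -> 1111111110 (10 bits)
  12 -> 1111111111110 (13 bits)
Total length = 7 + 10 + 13 = 30 bits.

Unary([6, 9, 12]) = 111111011111111101111111111110 (30 bits)


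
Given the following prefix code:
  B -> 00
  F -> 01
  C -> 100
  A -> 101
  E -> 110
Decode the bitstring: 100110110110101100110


Decoding step by step:
Bits 100 -> C
Bits 110 -> E
Bits 110 -> E
Bits 110 -> E
Bits 101 -> A
Bits 100 -> C
Bits 110 -> E


Decoded message: CEEEACE


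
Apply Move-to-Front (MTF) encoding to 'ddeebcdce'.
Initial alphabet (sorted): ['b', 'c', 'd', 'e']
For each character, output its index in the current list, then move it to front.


MTF encoding:
'd': index 2 in ['b', 'c', 'd', 'e'] -> ['d', 'b', 'c', 'e']
'd': index 0 in ['d', 'b', 'c', 'e'] -> ['d', 'b', 'c', 'e']
'e': index 3 in ['d', 'b', 'c', 'e'] -> ['e', 'd', 'b', 'c']
'e': index 0 in ['e', 'd', 'b', 'c'] -> ['e', 'd', 'b', 'c']
'b': index 2 in ['e', 'd', 'b', 'c'] -> ['b', 'e', 'd', 'c']
'c': index 3 in ['b', 'e', 'd', 'c'] -> ['c', 'b', 'e', 'd']
'd': index 3 in ['c', 'b', 'e', 'd'] -> ['d', 'c', 'b', 'e']
'c': index 1 in ['d', 'c', 'b', 'e'] -> ['c', 'd', 'b', 'e']
'e': index 3 in ['c', 'd', 'b', 'e'] -> ['e', 'c', 'd', 'b']


Output: [2, 0, 3, 0, 2, 3, 3, 1, 3]


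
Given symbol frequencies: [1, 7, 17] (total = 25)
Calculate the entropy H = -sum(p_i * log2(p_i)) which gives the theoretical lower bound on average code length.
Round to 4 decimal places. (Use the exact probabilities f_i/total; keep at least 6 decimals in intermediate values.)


Per-symbol terms -p_i * log2(p_i) with p_i = f_i/25:
  p = 1/25 = 0.040000: log2(p) = -4.643856, -p*log2(p) = 0.185754
  p = 7/25 = 0.280000: log2(p) = -1.836501, -p*log2(p) = 0.514220
  p = 17/25 = 0.680000: log2(p) = -0.556393, -p*log2(p) = 0.378347
H = 0.185754 + 0.514220 + 0.378347 = 1.078321

H = 1.0783 bits/symbol


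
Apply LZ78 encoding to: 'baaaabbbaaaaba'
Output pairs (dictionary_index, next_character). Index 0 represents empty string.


LZ78 encoding steps:
Dictionary: {0: ''}
Step 1: w='' (idx 0), next='b' -> output (0, 'b'), add 'b' as idx 1
Step 2: w='' (idx 0), next='a' -> output (0, 'a'), add 'a' as idx 2
Step 3: w='a' (idx 2), next='a' -> output (2, 'a'), add 'aa' as idx 3
Step 4: w='a' (idx 2), next='b' -> output (2, 'b'), add 'ab' as idx 4
Step 5: w='b' (idx 1), next='b' -> output (1, 'b'), add 'bb' as idx 5
Step 6: w='aa' (idx 3), next='a' -> output (3, 'a'), add 'aaa' as idx 6
Step 7: w='ab' (idx 4), next='a' -> output (4, 'a'), add 'aba' as idx 7


Encoded: [(0, 'b'), (0, 'a'), (2, 'a'), (2, 'b'), (1, 'b'), (3, 'a'), (4, 'a')]


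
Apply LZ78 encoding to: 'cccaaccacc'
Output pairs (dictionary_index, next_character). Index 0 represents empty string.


LZ78 encoding steps:
Dictionary: {0: ''}
Step 1: w='' (idx 0), next='c' -> output (0, 'c'), add 'c' as idx 1
Step 2: w='c' (idx 1), next='c' -> output (1, 'c'), add 'cc' as idx 2
Step 3: w='' (idx 0), next='a' -> output (0, 'a'), add 'a' as idx 3
Step 4: w='a' (idx 3), next='c' -> output (3, 'c'), add 'ac' as idx 4
Step 5: w='c' (idx 1), next='a' -> output (1, 'a'), add 'ca' as idx 5
Step 6: w='cc' (idx 2), end of input -> output (2, '')


Encoded: [(0, 'c'), (1, 'c'), (0, 'a'), (3, 'c'), (1, 'a'), (2, '')]


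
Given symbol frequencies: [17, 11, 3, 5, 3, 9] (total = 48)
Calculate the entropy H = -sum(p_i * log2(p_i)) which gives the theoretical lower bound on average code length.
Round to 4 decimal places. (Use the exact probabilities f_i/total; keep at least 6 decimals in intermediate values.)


Per-symbol terms -p_i * log2(p_i) with p_i = f_i/48:
  p = 17/48 = 0.354167: log2(p) = -1.497500, -p*log2(p) = 0.530364
  p = 11/48 = 0.229167: log2(p) = -2.125531, -p*log2(p) = 0.487101
  p = 3/48 = 0.062500: log2(p) = -4.000000, -p*log2(p) = 0.250000
  p = 5/48 = 0.104167: log2(p) = -3.263034, -p*log2(p) = 0.339899
  p = 3/48 = 0.062500: log2(p) = -4.000000, -p*log2(p) = 0.250000
  p = 9/48 = 0.187500: log2(p) = -2.415037, -p*log2(p) = 0.452820
H = 0.530364 + 0.487101 + 0.250000 + 0.339899 + 0.250000 + 0.452820 = 2.310184

H = 2.3102 bits/symbol


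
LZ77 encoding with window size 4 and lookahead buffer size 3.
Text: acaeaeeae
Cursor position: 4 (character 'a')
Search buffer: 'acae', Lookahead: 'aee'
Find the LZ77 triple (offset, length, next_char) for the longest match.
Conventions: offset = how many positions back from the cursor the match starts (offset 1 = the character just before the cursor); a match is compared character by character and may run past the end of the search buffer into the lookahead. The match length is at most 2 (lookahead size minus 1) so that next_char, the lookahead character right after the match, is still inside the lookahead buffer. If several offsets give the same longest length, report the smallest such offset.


Try each offset into the search buffer:
  offset=1 (pos 3, char 'e'): match length 0
  offset=2 (pos 2, char 'a'): match length 2
  offset=3 (pos 1, char 'c'): match length 0
  offset=4 (pos 0, char 'a'): match length 1
Longest match has length 2 at offset 2.
next_char = character at position 4 + 2 = 6 -> 'e'

Best match: offset=2, length=2 (matching 'ae' starting at position 2)
LZ77 triple: (2, 2, 'e')


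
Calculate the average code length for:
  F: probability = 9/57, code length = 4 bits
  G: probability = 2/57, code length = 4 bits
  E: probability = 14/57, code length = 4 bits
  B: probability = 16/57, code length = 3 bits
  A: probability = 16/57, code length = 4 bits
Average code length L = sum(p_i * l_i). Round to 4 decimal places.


Weighted contributions p_i * l_i:
  F: (9/57) * 4 = 36/57
  G: (2/57) * 4 = 8/57
  E: (14/57) * 4 = 56/57
  B: (16/57) * 3 = 48/57
  A: (16/57) * 4 = 64/57
Sum = (36 + 8 + 56 + 48 + 64)/57 = 212/57

L = 212/57 = 3.7193 bits/symbol


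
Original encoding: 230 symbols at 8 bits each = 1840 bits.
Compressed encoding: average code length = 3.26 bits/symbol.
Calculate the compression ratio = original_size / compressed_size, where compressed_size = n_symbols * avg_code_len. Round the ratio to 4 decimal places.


original_size = n_symbols * orig_bits = 230 * 8 = 1840 bits
compressed_size = n_symbols * avg_code_len = 230 * 3.26 = 749.8 bits
ratio = original_size / compressed_size = 1840 / 749.8 = 2.454

Compression ratio = 2.454


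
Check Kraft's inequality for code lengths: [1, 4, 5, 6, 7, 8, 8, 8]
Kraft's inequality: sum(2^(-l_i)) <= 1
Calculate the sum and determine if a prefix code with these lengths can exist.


Sum = 2^(-1) + 2^(-4) + 2^(-5) + 2^(-6) + 2^(-7) + 2^(-8) + 2^(-8) + 2^(-8)
    = 0.5 + 0.0625 + 0.03125 + 0.015625 + 0.0078125 + 0.00390625 + 0.00390625 + 0.00390625
    = 161/256 = 0.62890625
Since 0.62890625 <= 1, Kraft's inequality IS satisfied.
A prefix code with these lengths CAN exist.

Kraft sum = 0.62890625. Satisfied.


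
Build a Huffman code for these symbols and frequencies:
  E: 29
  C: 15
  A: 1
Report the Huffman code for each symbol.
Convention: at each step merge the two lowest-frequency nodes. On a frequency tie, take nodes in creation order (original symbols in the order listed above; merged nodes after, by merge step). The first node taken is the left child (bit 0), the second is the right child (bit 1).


Huffman tree construction:
Step 1: Merge A(1) + C(15) = 16
Step 2: Merge (A+C)(16) + E(29) = 45
Read each symbol's code off the tree from the root (left child = 0, right child = 1).

Codes:
  E: 1 (length 1)
  C: 01 (length 2)
  A: 00 (length 2)
Average code length: 61/45 = 1.3556 bits/symbol


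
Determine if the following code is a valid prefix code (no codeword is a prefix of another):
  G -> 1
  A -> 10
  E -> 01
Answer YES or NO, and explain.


Checking each pair (does one codeword prefix another?):
  G='1' vs A='10': prefix -- VIOLATION

NO -- this is NOT a valid prefix code. G (1) is a prefix of A (10).


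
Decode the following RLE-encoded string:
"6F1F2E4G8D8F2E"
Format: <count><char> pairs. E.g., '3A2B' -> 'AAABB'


Expanding each <count><char> pair:
  6F -> 'FFFFFF'
  1F -> 'F'
  2E -> 'EE'
  4G -> 'GGGG'
  8D -> 'DDDDDDDD'
  8F -> 'FFFFFFFF'
  2E -> 'EE'

Decoded = FFFFFFFEEGGGGDDDDDDDDFFFFFFFFEE


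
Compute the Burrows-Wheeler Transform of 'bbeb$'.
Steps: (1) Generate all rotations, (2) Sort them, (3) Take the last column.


Rotations (sorted):
  0: $bbeb -> last char: b
  1: b$bbe -> last char: e
  2: bbeb$ -> last char: $
  3: beb$b -> last char: b
  4: eb$bb -> last char: b


BWT = be$bb


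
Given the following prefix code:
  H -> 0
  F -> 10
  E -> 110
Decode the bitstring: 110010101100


Decoding step by step:
Bits 110 -> E
Bits 0 -> H
Bits 10 -> F
Bits 10 -> F
Bits 110 -> E
Bits 0 -> H


Decoded message: EHFFEH


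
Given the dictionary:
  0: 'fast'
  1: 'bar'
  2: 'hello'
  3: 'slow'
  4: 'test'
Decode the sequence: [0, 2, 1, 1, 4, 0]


Look up each index in the dictionary:
  0 -> 'fast'
  2 -> 'hello'
  1 -> 'bar'
  1 -> 'bar'
  4 -> 'test'
  0 -> 'fast'

Decoded: "fast hello bar bar test fast"


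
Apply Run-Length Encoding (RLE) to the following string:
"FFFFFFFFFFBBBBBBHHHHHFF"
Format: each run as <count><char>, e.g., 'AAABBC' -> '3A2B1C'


Scanning runs left to right:
  i=0: run of 'F' x 10 -> '10F'
  i=10: run of 'B' x 6 -> '6B'
  i=16: run of 'H' x 5 -> '5H'
  i=21: run of 'F' x 2 -> '2F'

RLE = 10F6B5H2F


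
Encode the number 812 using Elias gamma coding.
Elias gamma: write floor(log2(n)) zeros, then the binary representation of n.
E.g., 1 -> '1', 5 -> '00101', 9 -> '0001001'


num_bits = floor(log2(812)) + 1 = 10
leading_zeros = num_bits - 1 = 9
binary(812) = 1100101100

Elias gamma(812) = '000000000' + '1100101100' = 0000000001100101100 (19 bits)


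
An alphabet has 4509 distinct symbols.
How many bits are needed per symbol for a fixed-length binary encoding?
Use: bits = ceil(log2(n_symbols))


log2(4509) = 12.1386
Bracket: 2^12 = 4096 < 4509 <= 2^13 = 8192
So ceil(log2(4509)) = 13

bits = ceil(log2(4509)) = ceil(12.1386) = 13 bits


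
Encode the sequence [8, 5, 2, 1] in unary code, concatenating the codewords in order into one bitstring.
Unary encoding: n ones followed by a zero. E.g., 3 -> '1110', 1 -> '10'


Encode each number as n ones followed by a terminating 0:
  8 -> 111111110 (9 bits)
  5 -> 111110 (6 bits)
  2 -> 110 (3 bits)
  1 -> 10 (2 bits)
Total length = 9 + 6 + 3 + 2 = 20 bits.

Unary([8, 5, 2, 1]) = 11111111011111011010 (20 bits)


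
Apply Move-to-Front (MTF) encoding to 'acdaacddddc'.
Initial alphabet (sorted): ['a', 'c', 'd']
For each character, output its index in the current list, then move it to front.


MTF encoding:
'a': index 0 in ['a', 'c', 'd'] -> ['a', 'c', 'd']
'c': index 1 in ['a', 'c', 'd'] -> ['c', 'a', 'd']
'd': index 2 in ['c', 'a', 'd'] -> ['d', 'c', 'a']
'a': index 2 in ['d', 'c', 'a'] -> ['a', 'd', 'c']
'a': index 0 in ['a', 'd', 'c'] -> ['a', 'd', 'c']
'c': index 2 in ['a', 'd', 'c'] -> ['c', 'a', 'd']
'd': index 2 in ['c', 'a', 'd'] -> ['d', 'c', 'a']
'd': index 0 in ['d', 'c', 'a'] -> ['d', 'c', 'a']
'd': index 0 in ['d', 'c', 'a'] -> ['d', 'c', 'a']
'd': index 0 in ['d', 'c', 'a'] -> ['d', 'c', 'a']
'c': index 1 in ['d', 'c', 'a'] -> ['c', 'd', 'a']


Output: [0, 1, 2, 2, 0, 2, 2, 0, 0, 0, 1]


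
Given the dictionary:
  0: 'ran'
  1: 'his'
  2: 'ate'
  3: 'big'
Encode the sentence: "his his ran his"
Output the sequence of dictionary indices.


Look up each word in the dictionary:
  'his' -> 1
  'his' -> 1
  'ran' -> 0
  'his' -> 1

Encoded: [1, 1, 0, 1]


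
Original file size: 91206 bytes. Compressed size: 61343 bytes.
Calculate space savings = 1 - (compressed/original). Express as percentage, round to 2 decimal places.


ratio = compressed/original = 61343/91206 = 0.672576
savings = 1 - ratio = 1 - 0.672576 = 0.327424
as a percentage: 0.327424 * 100 = 32.74%

Space savings = 1 - 61343/91206 = 32.74%


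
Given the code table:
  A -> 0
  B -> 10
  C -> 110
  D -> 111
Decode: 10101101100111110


Decoding:
10 -> B
10 -> B
110 -> C
110 -> C
0 -> A
111 -> D
110 -> C


Result: BBCCADC


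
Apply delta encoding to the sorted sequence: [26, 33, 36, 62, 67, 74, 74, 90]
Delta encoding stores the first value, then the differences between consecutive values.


First value: 26
Deltas:
  33 - 26 = 7
  36 - 33 = 3
  62 - 36 = 26
  67 - 62 = 5
  74 - 67 = 7
  74 - 74 = 0
  90 - 74 = 16


Delta encoded: [26, 7, 3, 26, 5, 7, 0, 16]


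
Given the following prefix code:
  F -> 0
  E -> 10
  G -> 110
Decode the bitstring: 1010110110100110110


Decoding step by step:
Bits 10 -> E
Bits 10 -> E
Bits 110 -> G
Bits 110 -> G
Bits 10 -> E
Bits 0 -> F
Bits 110 -> G
Bits 110 -> G


Decoded message: EEGGEFGG


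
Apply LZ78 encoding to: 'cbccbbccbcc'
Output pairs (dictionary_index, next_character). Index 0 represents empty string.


LZ78 encoding steps:
Dictionary: {0: ''}
Step 1: w='' (idx 0), next='c' -> output (0, 'c'), add 'c' as idx 1
Step 2: w='' (idx 0), next='b' -> output (0, 'b'), add 'b' as idx 2
Step 3: w='c' (idx 1), next='c' -> output (1, 'c'), add 'cc' as idx 3
Step 4: w='b' (idx 2), next='b' -> output (2, 'b'), add 'bb' as idx 4
Step 5: w='cc' (idx 3), next='b' -> output (3, 'b'), add 'ccb' as idx 5
Step 6: w='cc' (idx 3), end of input -> output (3, '')


Encoded: [(0, 'c'), (0, 'b'), (1, 'c'), (2, 'b'), (3, 'b'), (3, '')]


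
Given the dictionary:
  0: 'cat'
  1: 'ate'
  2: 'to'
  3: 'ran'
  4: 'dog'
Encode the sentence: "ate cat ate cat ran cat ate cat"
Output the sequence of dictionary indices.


Look up each word in the dictionary:
  'ate' -> 1
  'cat' -> 0
  'ate' -> 1
  'cat' -> 0
  'ran' -> 3
  'cat' -> 0
  'ate' -> 1
  'cat' -> 0

Encoded: [1, 0, 1, 0, 3, 0, 1, 0]


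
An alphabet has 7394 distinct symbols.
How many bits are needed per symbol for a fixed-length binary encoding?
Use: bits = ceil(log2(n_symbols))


log2(7394) = 12.8521
Bracket: 2^12 = 4096 < 7394 <= 2^13 = 8192
So ceil(log2(7394)) = 13

bits = ceil(log2(7394)) = ceil(12.8521) = 13 bits


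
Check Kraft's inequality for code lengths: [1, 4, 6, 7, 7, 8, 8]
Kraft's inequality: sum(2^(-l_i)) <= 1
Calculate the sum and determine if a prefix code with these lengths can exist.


Sum = 2^(-1) + 2^(-4) + 2^(-6) + 2^(-7) + 2^(-7) + 2^(-8) + 2^(-8)
    = 0.5 + 0.0625 + 0.015625 + 0.0078125 + 0.0078125 + 0.00390625 + 0.00390625
    = 154/256 = 0.6015625
Since 0.6015625 <= 1, Kraft's inequality IS satisfied.
A prefix code with these lengths CAN exist.

Kraft sum = 0.6015625. Satisfied.


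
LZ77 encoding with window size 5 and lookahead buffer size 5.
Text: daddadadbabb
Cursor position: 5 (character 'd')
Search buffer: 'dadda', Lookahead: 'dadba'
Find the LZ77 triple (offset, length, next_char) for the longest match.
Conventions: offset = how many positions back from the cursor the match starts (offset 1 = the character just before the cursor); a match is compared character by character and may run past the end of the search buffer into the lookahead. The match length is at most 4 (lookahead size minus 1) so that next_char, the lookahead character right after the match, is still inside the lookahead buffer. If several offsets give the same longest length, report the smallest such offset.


Try each offset into the search buffer:
  offset=1 (pos 4, char 'a'): match length 0
  offset=2 (pos 3, char 'd'): match length 3
  offset=3 (pos 2, char 'd'): match length 1
  offset=4 (pos 1, char 'a'): match length 0
  offset=5 (pos 0, char 'd'): match length 3
Longest match has length 3, found at offsets 2, 5; take the smallest, offset 2.
next_char = character at position 5 + 3 = 8 -> 'b'

Best match: offset=2, length=3 (matching 'dad' starting at position 3)
LZ77 triple: (2, 3, 'b')


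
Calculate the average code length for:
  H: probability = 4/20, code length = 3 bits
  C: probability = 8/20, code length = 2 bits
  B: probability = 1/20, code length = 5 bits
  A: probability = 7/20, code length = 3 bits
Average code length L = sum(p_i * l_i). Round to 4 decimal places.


Weighted contributions p_i * l_i:
  H: (4/20) * 3 = 12/20
  C: (8/20) * 2 = 16/20
  B: (1/20) * 5 = 5/20
  A: (7/20) * 3 = 21/20
Sum = (12 + 16 + 5 + 21)/20 = 54/20

L = 54/20 = 2.7000 bits/symbol


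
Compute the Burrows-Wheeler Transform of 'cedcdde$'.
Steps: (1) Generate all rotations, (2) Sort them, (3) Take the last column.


Rotations (sorted):
  0: $cedcdde -> last char: e
  1: cdde$ced -> last char: d
  2: cedcdde$ -> last char: $
  3: dcdde$ce -> last char: e
  4: dde$cedc -> last char: c
  5: de$cedcd -> last char: d
  6: e$cedcdd -> last char: d
  7: edcdde$c -> last char: c


BWT = ed$ecddc


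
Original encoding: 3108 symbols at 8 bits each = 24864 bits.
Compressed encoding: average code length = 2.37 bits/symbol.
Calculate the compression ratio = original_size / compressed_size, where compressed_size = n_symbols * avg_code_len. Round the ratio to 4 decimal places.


original_size = n_symbols * orig_bits = 3108 * 8 = 24864 bits
compressed_size = n_symbols * avg_code_len = 3108 * 2.37 = 7365.96 bits
ratio = original_size / compressed_size = 24864 / 7365.96 = 3.3755

Compression ratio = 3.3755


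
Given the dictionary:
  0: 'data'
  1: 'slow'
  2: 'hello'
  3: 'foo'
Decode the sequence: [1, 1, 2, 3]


Look up each index in the dictionary:
  1 -> 'slow'
  1 -> 'slow'
  2 -> 'hello'
  3 -> 'foo'

Decoded: "slow slow hello foo"


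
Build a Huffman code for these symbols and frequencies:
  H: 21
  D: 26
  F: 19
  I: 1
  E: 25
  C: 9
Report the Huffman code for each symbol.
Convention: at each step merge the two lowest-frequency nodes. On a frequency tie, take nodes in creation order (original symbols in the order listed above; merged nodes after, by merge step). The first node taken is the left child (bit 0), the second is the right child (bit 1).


Huffman tree construction:
Step 1: Merge I(1) + C(9) = 10
Step 2: Merge (I+C)(10) + F(19) = 29
Step 3: Merge H(21) + E(25) = 46
Step 4: Merge D(26) + ((I+C)+F)(29) = 55
Step 5: Merge (H+E)(46) + (D+((I+C)+F))(55) = 101
Read each symbol's code off the tree from the root (left child = 0, right child = 1).

Codes:
  H: 00 (length 2)
  D: 10 (length 2)
  F: 111 (length 3)
  I: 1100 (length 4)
  E: 01 (length 2)
  C: 1101 (length 4)
Average code length: 241/101 = 2.3861 bits/symbol


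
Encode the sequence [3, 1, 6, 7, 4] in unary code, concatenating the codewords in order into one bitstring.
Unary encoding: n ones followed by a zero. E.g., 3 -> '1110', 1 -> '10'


Encode each number as n ones followed by a terminating 0:
  3 -> 1110 (4 bits)
  1 -> 10 (2 bits)
  6 -> 1111110 (7 bits)
  7 -> 11111110 (8 bits)
  4 -> 11110 (5 bits)
Total length = 4 + 2 + 7 + 8 + 5 = 26 bits.

Unary([3, 1, 6, 7, 4]) = 11101011111101111111011110 (26 bits)


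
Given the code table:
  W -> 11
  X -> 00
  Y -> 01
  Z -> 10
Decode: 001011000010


Decoding:
00 -> X
10 -> Z
11 -> W
00 -> X
00 -> X
10 -> Z


Result: XZWXXZ


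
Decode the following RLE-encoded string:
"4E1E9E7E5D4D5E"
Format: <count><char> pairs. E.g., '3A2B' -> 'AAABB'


Expanding each <count><char> pair:
  4E -> 'EEEE'
  1E -> 'E'
  9E -> 'EEEEEEEEE'
  7E -> 'EEEEEEE'
  5D -> 'DDDDD'
  4D -> 'DDDD'
  5E -> 'EEEEE'

Decoded = EEEEEEEEEEEEEEEEEEEEEDDDDDDDDDEEEEE


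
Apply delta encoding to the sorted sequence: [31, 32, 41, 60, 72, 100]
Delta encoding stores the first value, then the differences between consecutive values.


First value: 31
Deltas:
  32 - 31 = 1
  41 - 32 = 9
  60 - 41 = 19
  72 - 60 = 12
  100 - 72 = 28


Delta encoded: [31, 1, 9, 19, 12, 28]


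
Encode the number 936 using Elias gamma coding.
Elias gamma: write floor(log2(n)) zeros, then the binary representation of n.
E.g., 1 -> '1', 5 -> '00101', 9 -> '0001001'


num_bits = floor(log2(936)) + 1 = 10
leading_zeros = num_bits - 1 = 9
binary(936) = 1110101000

Elias gamma(936) = '000000000' + '1110101000' = 0000000001110101000 (19 bits)


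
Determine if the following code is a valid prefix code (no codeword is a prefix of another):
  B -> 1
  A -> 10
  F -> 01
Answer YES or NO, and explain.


Checking each pair (does one codeword prefix another?):
  B='1' vs A='10': prefix -- VIOLATION

NO -- this is NOT a valid prefix code. B (1) is a prefix of A (10).


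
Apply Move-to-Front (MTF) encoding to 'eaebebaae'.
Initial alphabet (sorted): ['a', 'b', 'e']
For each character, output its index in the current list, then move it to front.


MTF encoding:
'e': index 2 in ['a', 'b', 'e'] -> ['e', 'a', 'b']
'a': index 1 in ['e', 'a', 'b'] -> ['a', 'e', 'b']
'e': index 1 in ['a', 'e', 'b'] -> ['e', 'a', 'b']
'b': index 2 in ['e', 'a', 'b'] -> ['b', 'e', 'a']
'e': index 1 in ['b', 'e', 'a'] -> ['e', 'b', 'a']
'b': index 1 in ['e', 'b', 'a'] -> ['b', 'e', 'a']
'a': index 2 in ['b', 'e', 'a'] -> ['a', 'b', 'e']
'a': index 0 in ['a', 'b', 'e'] -> ['a', 'b', 'e']
'e': index 2 in ['a', 'b', 'e'] -> ['e', 'a', 'b']


Output: [2, 1, 1, 2, 1, 1, 2, 0, 2]


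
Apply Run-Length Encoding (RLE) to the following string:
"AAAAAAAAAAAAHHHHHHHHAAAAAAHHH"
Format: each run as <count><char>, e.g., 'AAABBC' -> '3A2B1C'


Scanning runs left to right:
  i=0: run of 'A' x 12 -> '12A'
  i=12: run of 'H' x 8 -> '8H'
  i=20: run of 'A' x 6 -> '6A'
  i=26: run of 'H' x 3 -> '3H'

RLE = 12A8H6A3H


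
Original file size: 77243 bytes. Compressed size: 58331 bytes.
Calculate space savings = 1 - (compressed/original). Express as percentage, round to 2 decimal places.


ratio = compressed/original = 58331/77243 = 0.755162
savings = 1 - ratio = 1 - 0.755162 = 0.244838
as a percentage: 0.244838 * 100 = 24.48%

Space savings = 1 - 58331/77243 = 24.48%


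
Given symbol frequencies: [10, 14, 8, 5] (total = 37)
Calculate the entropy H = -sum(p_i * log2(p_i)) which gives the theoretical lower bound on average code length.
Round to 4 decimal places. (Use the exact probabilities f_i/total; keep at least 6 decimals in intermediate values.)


Per-symbol terms -p_i * log2(p_i) with p_i = f_i/37:
  p = 10/37 = 0.270270: log2(p) = -1.887525, -p*log2(p) = 0.510142
  p = 14/37 = 0.378378: log2(p) = -1.402098, -p*log2(p) = 0.530524
  p = 8/37 = 0.216216: log2(p) = -2.209453, -p*log2(p) = 0.477720
  p = 5/37 = 0.135135: log2(p) = -2.887525, -p*log2(p) = 0.390206
H = 0.510142 + 0.530524 + 0.477720 + 0.390206 = 1.908592

H = 1.9086 bits/symbol
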